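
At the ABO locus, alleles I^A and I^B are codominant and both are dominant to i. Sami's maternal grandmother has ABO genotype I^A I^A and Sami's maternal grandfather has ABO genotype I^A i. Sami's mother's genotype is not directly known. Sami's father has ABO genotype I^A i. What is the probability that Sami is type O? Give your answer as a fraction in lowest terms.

1/8

Sami's mother's ABO genotype from I^A I^A × I^A i: 1/2 I^A I^A, 1/2 I^A i.
Crossing each possibility with the father I^A i and summing P(type O): 1/2·0 + 1/2·1/4 = 1/8.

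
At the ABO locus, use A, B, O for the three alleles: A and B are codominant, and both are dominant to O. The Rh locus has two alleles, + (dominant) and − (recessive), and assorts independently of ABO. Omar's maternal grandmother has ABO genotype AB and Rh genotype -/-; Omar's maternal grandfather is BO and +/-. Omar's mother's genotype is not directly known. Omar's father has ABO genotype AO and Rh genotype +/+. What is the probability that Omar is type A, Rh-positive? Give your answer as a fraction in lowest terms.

3/8

Omar's mother's ABO genotype from AB × BO: 1/4 AB, 1/4 AO, 1/4 BB, 1/4 BO.
Crossing each possibility with the father AO and summing P(type A): 1/4·1/2 + 1/4·3/4 + 1/4·0 + 1/4·1/4 = 3/8.
Similarly for Rh via the mother's Rh distribution: P(Rh+) = 1.
Independent loci: 3/8 × 1 = 3/8.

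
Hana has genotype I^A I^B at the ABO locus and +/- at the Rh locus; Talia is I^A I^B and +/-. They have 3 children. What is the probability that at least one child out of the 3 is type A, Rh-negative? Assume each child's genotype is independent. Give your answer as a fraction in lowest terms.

721/4096

ABO cross I^A I^B × I^A I^B → 1/4 A, 1/4 B, 1/2 AB.
Rh cross +/- × +/- → 3/4 Rh+, 1/4 Rh-; so P(type A, Rh-negative) = 1/4 × 1/4 = 1/16 per child.
P(none) = (15/16)^3 = 3375/4096; P(at least one) = 1 − 3375/4096 = 721/4096.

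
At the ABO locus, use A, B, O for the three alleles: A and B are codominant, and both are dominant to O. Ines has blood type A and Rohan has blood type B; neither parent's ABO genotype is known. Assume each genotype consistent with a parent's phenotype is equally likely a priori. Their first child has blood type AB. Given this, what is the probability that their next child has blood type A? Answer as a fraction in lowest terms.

Possible genotypes: Ines ∈ {AA, AO}; Rohan ∈ {BB, BO}.
Weight each parental genotype pair by prior × P(type-AB child):
  AA × BB: posterior weight 4/9; P(next child type A) = 0.
  AA × BO: posterior weight 2/9; P(next child type A) = 1/2.
  AO × BB: posterior weight 2/9; P(next child type A) = 0.
  AO × BO: posterior weight 1/9; P(next child type A) = 1/4.
Weighted sum = 5/36.

5/36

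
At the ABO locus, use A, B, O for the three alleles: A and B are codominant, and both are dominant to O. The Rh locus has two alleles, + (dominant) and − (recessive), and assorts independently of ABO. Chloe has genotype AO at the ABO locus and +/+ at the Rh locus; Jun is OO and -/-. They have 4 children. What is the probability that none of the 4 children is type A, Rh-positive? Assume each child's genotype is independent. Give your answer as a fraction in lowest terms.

1/16

ABO cross AO × OO → 1/2 O, 1/2 A.
Rh cross +/+ × -/- → 1 Rh+; so P(type A, Rh-positive) = 1/2 × 1 = 1/2 per child.
P(not type A, Rh-positive) = 1/2 for one child; (1/2)^4 = 1/16.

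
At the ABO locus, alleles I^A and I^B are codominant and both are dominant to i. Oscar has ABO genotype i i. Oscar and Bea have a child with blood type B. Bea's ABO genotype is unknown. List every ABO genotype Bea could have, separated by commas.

I^A I^B, I^B I^B, I^B i

For each candidate genotype of Bea, check whether crossing it with i i can produce every observed child phenotype.
  I^A I^A → possible child types {A} ✗
  I^A I^B → possible child types {A, B} ✓
  I^A i → possible child types {O, A} ✗
  I^B I^B → possible child types {B} ✓
  I^B i → possible child types {O, B} ✓
  i i → possible child types {O} ✗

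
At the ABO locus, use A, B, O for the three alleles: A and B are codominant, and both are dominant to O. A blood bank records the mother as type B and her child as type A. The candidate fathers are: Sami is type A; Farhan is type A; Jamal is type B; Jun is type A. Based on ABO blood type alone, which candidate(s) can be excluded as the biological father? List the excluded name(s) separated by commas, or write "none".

Jamal

A candidate is excluded only if no genotype consistent with his phenotype could produce a type A child with a type B mother.
Jamal (type B): no genotype consistent with that phenotype can produce a type-A child with a type-B mother.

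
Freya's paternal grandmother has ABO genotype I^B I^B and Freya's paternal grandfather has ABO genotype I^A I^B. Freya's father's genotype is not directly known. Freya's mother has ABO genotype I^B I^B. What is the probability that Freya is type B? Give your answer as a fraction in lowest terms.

Freya's father's ABO genotype from I^B I^B × I^A I^B: 1/2 I^A I^B, 1/2 I^B I^B.
Crossing each possibility with the mother I^B I^B and summing P(type B): 1/2·1/2 + 1/2·1 = 3/4.

3/4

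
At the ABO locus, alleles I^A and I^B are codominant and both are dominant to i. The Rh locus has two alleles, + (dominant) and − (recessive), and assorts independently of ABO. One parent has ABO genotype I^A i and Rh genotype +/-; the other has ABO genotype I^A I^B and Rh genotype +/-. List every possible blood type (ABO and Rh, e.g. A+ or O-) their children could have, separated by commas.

A+, A-, B+, B-, AB+, AB-

Gametes from I^A i × I^A I^B give offspring ABO genotypes I^A I^A, I^A I^B, I^A i, I^B i, i.e. phenotypes A, B, AB.
Rh cross +/- × +/- → phenotypes Rh+, Rh-.
Combining independently: A+, A-, B+, B-, AB+, AB-.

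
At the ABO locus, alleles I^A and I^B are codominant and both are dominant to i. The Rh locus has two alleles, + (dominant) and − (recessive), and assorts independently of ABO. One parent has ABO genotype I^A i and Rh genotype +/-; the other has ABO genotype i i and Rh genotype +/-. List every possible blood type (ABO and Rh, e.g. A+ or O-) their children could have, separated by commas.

O+, O-, A+, A-

Gametes from I^A i × i i give offspring ABO genotypes I^A i, i i, i.e. phenotypes O, A.
Rh cross +/- × +/- → phenotypes Rh+, Rh-.
Combining independently: O+, O-, A+, A-.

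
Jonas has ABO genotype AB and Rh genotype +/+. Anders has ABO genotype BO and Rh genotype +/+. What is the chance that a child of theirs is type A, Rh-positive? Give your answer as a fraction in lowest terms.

1/4

ABO cross AB × BO → offspring phenotypes: 1/4 A, 1/2 B, 1/4 AB.
Rh cross +/+ × +/+ → 1 Rh+.
Independent loci: P(type A, Rh-positive) = 1/4 × 1 = 1/4.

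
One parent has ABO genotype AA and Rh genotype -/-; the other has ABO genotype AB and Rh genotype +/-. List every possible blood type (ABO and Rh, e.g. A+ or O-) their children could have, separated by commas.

Gametes from AA × AB give offspring ABO genotypes AA, AB, i.e. phenotypes A, AB.
Rh cross -/- × +/- → phenotypes Rh+, Rh-.
Combining independently: A+, A-, AB+, AB-.

A+, A-, AB+, AB-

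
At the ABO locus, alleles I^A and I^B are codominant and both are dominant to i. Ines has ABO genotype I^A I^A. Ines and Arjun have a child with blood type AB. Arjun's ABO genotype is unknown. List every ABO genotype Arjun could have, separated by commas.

For each candidate genotype of Arjun, check whether crossing it with I^A I^A can produce every observed child phenotype.
  I^A I^A → possible child types {A} ✗
  I^A I^B → possible child types {A, AB} ✓
  I^A i → possible child types {A} ✗
  I^B I^B → possible child types {AB} ✓
  I^B i → possible child types {A, AB} ✓
  i i → possible child types {A} ✗

I^A I^B, I^B I^B, I^B i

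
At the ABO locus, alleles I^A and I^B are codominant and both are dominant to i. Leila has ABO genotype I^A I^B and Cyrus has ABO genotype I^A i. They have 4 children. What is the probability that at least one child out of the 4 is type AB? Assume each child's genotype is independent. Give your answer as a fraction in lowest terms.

175/256

ABO cross I^A I^B × I^A i → 1/2 A, 1/4 B, 1/4 AB.
So P(type AB) = 1/4 per child.
P(none) = (3/4)^4 = 81/256; P(at least one) = 1 − 81/256 = 175/256.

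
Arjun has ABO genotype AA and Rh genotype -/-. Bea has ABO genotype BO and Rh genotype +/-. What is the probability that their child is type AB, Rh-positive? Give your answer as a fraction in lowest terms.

ABO cross AA × BO → offspring phenotypes: 1/2 A, 1/2 AB.
Rh cross -/- × +/- → 1/2 Rh+, 1/2 Rh-.
Independent loci: P(type AB, Rh-positive) = 1/2 × 1/2 = 1/4.

1/4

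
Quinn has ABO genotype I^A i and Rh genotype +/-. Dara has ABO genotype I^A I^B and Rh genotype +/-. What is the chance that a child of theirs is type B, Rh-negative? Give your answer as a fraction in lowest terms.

1/16

ABO cross I^A i × I^A I^B → offspring phenotypes: 1/2 A, 1/4 B, 1/4 AB.
Rh cross +/- × +/- → 3/4 Rh+, 1/4 Rh-.
Independent loci: P(type B, Rh-negative) = 1/4 × 1/4 = 1/16.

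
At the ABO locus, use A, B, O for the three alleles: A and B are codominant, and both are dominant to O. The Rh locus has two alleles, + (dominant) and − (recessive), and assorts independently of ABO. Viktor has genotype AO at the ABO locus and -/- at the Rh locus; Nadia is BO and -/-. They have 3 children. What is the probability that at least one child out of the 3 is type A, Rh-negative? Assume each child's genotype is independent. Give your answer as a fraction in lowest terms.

ABO cross AO × BO → 1/4 O, 1/4 A, 1/4 B, 1/4 AB.
Rh cross -/- × -/- → 1 Rh-; so P(type A, Rh-negative) = 1/4 × 1 = 1/4 per child.
P(none) = (3/4)^3 = 27/64; P(at least one) = 1 − 27/64 = 37/64.

37/64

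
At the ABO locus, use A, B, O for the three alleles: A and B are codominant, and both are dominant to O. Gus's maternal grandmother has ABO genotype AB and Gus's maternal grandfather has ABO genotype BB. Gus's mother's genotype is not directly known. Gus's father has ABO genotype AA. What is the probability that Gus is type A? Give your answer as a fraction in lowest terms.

Gus's mother's ABO genotype from AB × BB: 1/2 AB, 1/2 BB.
Crossing each possibility with the father AA and summing P(type A): 1/2·1/2 + 1/2·0 = 1/4.

1/4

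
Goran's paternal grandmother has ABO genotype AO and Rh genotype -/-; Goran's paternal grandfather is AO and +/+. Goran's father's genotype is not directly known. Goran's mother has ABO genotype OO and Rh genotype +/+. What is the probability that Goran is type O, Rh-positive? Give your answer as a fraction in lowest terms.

Goran's father's ABO genotype from AO × AO: 1/4 AA, 1/2 AO, 1/4 OO.
Crossing each possibility with the mother OO and summing P(type O): 1/4·0 + 1/2·1/2 + 1/4·1 = 1/2.
Similarly for Rh via the father's Rh distribution: P(Rh+) = 1.
Independent loci: 1/2 × 1 = 1/2.

1/2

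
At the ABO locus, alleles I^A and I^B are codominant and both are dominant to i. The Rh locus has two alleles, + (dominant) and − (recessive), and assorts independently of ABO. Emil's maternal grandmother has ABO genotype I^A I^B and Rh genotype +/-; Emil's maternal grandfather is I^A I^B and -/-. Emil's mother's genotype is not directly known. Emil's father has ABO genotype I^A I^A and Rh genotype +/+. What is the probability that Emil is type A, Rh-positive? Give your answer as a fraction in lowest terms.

Emil's mother's ABO genotype from I^A I^B × I^A I^B: 1/4 I^A I^A, 1/2 I^A I^B, 1/4 I^B I^B.
Crossing each possibility with the father I^A I^A and summing P(type A): 1/4·1 + 1/2·1/2 + 1/4·0 = 1/2.
Similarly for Rh via the mother's Rh distribution: P(Rh+) = 1.
Independent loci: 1/2 × 1 = 1/2.

1/2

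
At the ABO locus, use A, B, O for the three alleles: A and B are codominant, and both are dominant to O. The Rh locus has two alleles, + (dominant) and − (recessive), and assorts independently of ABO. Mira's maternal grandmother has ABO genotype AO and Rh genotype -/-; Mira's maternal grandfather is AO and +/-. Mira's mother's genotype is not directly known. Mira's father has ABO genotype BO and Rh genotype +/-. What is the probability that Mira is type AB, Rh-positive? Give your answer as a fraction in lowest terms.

Mira's mother's ABO genotype from AO × AO: 1/4 AA, 1/2 AO, 1/4 OO.
Crossing each possibility with the father BO and summing P(type AB): 1/4·1/2 + 1/2·1/4 + 1/4·0 = 1/4.
Similarly for Rh via the mother's Rh distribution: P(Rh+) = 5/8.
Independent loci: 1/4 × 5/8 = 5/32.

5/32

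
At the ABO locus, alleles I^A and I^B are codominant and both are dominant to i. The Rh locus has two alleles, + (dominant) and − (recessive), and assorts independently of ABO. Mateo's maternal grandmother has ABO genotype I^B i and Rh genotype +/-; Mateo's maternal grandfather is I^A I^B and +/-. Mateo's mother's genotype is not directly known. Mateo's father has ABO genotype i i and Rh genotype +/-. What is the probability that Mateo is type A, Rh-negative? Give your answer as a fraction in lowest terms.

1/16

Mateo's mother's ABO genotype from I^B i × I^A I^B: 1/4 I^A I^B, 1/4 I^A i, 1/4 I^B I^B, 1/4 I^B i.
Crossing each possibility with the father i i and summing P(type A): 1/4·1/2 + 1/4·1/2 + 1/4·0 + 1/4·0 = 1/4.
Similarly for Rh via the mother's Rh distribution: P(Rh-) = 1/4.
Independent loci: 1/4 × 1/4 = 1/16.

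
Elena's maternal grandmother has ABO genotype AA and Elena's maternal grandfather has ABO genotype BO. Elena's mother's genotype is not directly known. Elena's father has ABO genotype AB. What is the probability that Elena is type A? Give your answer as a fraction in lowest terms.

3/8

Elena's mother's ABO genotype from AA × BO: 1/2 AB, 1/2 AO.
Crossing each possibility with the father AB and summing P(type A): 1/2·1/4 + 1/2·1/2 = 3/8.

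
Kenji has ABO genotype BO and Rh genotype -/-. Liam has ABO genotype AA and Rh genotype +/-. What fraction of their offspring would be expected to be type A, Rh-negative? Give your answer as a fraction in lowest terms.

ABO cross BO × AA → offspring phenotypes: 1/2 A, 1/2 AB.
Rh cross -/- × +/- → 1/2 Rh+, 1/2 Rh-.
Independent loci: P(type A, Rh-negative) = 1/2 × 1/2 = 1/4.

1/4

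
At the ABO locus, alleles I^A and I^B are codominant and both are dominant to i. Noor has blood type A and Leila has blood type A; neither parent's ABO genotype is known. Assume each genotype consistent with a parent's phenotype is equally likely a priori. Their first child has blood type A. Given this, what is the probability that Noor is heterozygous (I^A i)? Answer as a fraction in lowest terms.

7/15

Possible genotypes: Noor ∈ {I^A I^A, I^A i}; Leila ∈ {I^A I^A, I^A i}.
Weight each parental genotype pair by prior × P(type-A child):
  I^A I^A × I^A I^A: posterior weight 4/15.
  I^A I^A × I^A i: posterior weight 4/15.
  I^A i × I^A I^A: posterior weight 4/15.
  I^A i × I^A i: posterior weight 1/5.
Sum the posterior weight over pairs where Noor is I^A i: 7/15.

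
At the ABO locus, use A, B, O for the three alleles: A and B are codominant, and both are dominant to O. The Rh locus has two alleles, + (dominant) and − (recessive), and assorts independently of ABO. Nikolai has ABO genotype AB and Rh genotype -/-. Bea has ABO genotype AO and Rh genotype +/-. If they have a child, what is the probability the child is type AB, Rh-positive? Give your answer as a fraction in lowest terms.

1/8

ABO cross AB × AO → offspring phenotypes: 1/2 A, 1/4 B, 1/4 AB.
Rh cross -/- × +/- → 1/2 Rh+, 1/2 Rh-.
Independent loci: P(type AB, Rh-positive) = 1/4 × 1/2 = 1/8.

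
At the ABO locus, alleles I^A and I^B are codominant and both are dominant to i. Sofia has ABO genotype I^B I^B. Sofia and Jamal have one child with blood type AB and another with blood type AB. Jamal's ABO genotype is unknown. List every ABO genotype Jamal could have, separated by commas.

For each candidate genotype of Jamal, check whether crossing it with I^B I^B can produce every observed child phenotype.
  I^A I^A → possible child types {AB} ✓
  I^A I^B → possible child types {B, AB} ✓
  I^A i → possible child types {B, AB} ✓
  I^B I^B → possible child types {B} ✗
  I^B i → possible child types {B} ✗
  i i → possible child types {B} ✗

I^A I^A, I^A I^B, I^A i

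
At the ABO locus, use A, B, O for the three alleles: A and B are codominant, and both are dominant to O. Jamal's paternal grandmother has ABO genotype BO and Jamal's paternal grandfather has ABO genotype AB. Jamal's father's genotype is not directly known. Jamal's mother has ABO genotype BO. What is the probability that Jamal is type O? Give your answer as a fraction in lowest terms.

1/8

Jamal's father's ABO genotype from BO × AB: 1/4 AB, 1/4 AO, 1/4 BB, 1/4 BO.
Crossing each possibility with the mother BO and summing P(type O): 1/4·0 + 1/4·1/4 + 1/4·0 + 1/4·1/4 = 1/8.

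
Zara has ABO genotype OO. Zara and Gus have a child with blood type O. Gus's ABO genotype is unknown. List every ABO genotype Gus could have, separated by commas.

AO, BO, OO

For each candidate genotype of Gus, check whether crossing it with OO can produce every observed child phenotype.
  AA → possible child types {A} ✗
  AB → possible child types {A, B} ✗
  AO → possible child types {O, A} ✓
  BB → possible child types {B} ✗
  BO → possible child types {O, B} ✓
  OO → possible child types {O} ✓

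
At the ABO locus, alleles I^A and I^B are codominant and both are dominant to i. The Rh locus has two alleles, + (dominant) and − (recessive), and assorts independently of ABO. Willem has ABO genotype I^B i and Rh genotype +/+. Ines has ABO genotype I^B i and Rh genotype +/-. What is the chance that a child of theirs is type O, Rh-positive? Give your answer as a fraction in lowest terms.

ABO cross I^B i × I^B i → offspring phenotypes: 1/4 O, 3/4 B.
Rh cross +/+ × +/- → 1 Rh+.
Independent loci: P(type O, Rh-positive) = 1/4 × 1 = 1/4.

1/4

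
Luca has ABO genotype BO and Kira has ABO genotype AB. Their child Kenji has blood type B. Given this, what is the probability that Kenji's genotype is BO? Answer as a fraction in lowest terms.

Cross BO × AB → 1/4 AB, 1/4 AO, 1/4 BB, 1/4 BO.
Type-B genotypes among offspring: BB (1/4), BO (1/4); total 1/2.
P(BO | type B) = (1/4) / (1/2) = 1/2.

1/2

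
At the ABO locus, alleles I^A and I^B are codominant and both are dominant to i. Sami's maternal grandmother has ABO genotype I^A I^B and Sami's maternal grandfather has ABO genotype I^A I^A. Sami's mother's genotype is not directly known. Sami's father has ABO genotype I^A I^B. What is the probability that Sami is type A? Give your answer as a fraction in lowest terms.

3/8

Sami's mother's ABO genotype from I^A I^B × I^A I^A: 1/2 I^A I^A, 1/2 I^A I^B.
Crossing each possibility with the father I^A I^B and summing P(type A): 1/2·1/2 + 1/2·1/4 = 3/8.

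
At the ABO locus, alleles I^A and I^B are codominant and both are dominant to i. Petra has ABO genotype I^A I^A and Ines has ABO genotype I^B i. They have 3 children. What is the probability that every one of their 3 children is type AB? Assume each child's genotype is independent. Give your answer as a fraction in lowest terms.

ABO cross I^A I^A × I^B i → 1/2 A, 1/2 AB.
So P(type AB) = 1/2 per child.
All 3 independent: (1/2)^3 = 1/8.

1/8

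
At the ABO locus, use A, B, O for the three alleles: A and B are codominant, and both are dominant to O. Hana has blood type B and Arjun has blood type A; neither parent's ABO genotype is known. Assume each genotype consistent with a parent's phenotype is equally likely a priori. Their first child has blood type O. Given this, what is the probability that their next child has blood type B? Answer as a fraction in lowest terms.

Possible genotypes: Hana ∈ {BB, BO}; Arjun ∈ {AA, AO}.
Weight each parental genotype pair by prior × P(type-O child):
  BO × AO: posterior weight 1; P(next child type B) = 1/4.
Weighted sum = 1/4.

1/4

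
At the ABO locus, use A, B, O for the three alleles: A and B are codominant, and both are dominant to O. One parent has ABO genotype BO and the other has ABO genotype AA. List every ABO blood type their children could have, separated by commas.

A, AB

Gametes from BO × AA give offspring ABO genotypes AB, AO, i.e. phenotypes A, AB.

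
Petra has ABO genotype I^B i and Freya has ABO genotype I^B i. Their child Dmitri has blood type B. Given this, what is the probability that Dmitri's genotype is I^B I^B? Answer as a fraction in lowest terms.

Cross I^B i × I^B i → 1/4 I^B I^B, 1/2 I^B i, 1/4 i i.
Type-B genotypes among offspring: I^B I^B (1/4), I^B i (1/2); total 3/4.
P(I^B I^B | type B) = (1/4) / (3/4) = 1/3.

1/3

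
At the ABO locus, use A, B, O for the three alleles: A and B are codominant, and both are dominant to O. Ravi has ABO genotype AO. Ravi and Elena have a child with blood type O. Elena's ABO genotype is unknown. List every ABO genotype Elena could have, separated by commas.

AO, BO, OO

For each candidate genotype of Elena, check whether crossing it with AO can produce every observed child phenotype.
  AA → possible child types {A} ✗
  AB → possible child types {A, B, AB} ✗
  AO → possible child types {O, A} ✓
  BB → possible child types {B, AB} ✗
  BO → possible child types {O, A, B, AB} ✓
  OO → possible child types {O, A} ✓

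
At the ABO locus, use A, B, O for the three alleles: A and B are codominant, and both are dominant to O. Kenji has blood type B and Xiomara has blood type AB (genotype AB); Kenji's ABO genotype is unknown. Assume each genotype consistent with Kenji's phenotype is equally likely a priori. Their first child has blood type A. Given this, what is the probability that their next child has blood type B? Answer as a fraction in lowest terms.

Possible genotypes: Kenji ∈ {BB, BO}; Xiomara ∈ {AB}.
Weight each parental genotype pair by prior × P(type-A child):
  BO × AB: posterior weight 1; P(next child type B) = 1/2.
Weighted sum = 1/2.

1/2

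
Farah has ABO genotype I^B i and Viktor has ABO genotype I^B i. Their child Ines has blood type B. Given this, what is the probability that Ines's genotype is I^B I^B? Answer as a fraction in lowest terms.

1/3

Cross I^B i × I^B i → 1/4 I^B I^B, 1/2 I^B i, 1/4 i i.
Type-B genotypes among offspring: I^B I^B (1/4), I^B i (1/2); total 3/4.
P(I^B I^B | type B) = (1/4) / (3/4) = 1/3.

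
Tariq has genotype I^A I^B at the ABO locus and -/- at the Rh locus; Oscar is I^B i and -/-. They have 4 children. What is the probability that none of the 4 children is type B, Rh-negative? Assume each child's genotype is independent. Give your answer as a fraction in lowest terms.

ABO cross I^A I^B × I^B i → 1/4 A, 1/2 B, 1/4 AB.
Rh cross -/- × -/- → 1 Rh-; so P(type B, Rh-negative) = 1/2 × 1 = 1/2 per child.
P(not type B, Rh-negative) = 1/2 for one child; (1/2)^4 = 1/16.

1/16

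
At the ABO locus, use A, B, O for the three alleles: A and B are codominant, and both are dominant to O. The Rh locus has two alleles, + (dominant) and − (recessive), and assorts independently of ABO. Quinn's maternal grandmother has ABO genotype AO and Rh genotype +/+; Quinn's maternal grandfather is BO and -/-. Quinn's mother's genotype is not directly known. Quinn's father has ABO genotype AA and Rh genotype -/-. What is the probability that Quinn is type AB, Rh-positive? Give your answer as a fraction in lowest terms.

1/8

Quinn's mother's ABO genotype from AO × BO: 1/4 AB, 1/4 AO, 1/4 BO, 1/4 OO.
Crossing each possibility with the father AA and summing P(type AB): 1/4·1/2 + 1/4·0 + 1/4·1/2 + 1/4·0 = 1/4.
Similarly for Rh via the mother's Rh distribution: P(Rh+) = 1/2.
Independent loci: 1/4 × 1/2 = 1/8.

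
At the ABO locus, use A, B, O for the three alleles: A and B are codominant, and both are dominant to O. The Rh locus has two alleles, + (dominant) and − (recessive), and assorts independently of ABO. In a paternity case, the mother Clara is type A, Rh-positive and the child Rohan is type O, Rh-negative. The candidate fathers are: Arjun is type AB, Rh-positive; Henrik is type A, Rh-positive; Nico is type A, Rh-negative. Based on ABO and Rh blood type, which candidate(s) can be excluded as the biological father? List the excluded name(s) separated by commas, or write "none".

A candidate is excluded only if no genotype consistent with his phenotype could produce a type O, Rh-negative child with a type A, Rh-positive mother.
Arjun (type AB, Rh+): no genotype consistent with that phenotype can produce a type-O Rh- child with a type-A mother.

Arjun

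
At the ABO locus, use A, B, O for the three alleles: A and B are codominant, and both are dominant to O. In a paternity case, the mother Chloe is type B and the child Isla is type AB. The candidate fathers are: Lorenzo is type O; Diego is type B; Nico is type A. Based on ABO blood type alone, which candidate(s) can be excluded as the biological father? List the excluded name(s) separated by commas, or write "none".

Lorenzo, Diego

A candidate is excluded only if no genotype consistent with his phenotype could produce a type AB child with a type B mother.
Lorenzo (type O): no genotype consistent with that phenotype can produce a type-AB child with a type-B mother.
Diego (type B): no genotype consistent with that phenotype can produce a type-AB child with a type-B mother.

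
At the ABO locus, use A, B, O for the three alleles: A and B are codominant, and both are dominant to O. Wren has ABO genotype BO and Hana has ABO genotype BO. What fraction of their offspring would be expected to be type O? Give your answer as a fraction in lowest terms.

1/4

ABO cross BO × BO → offspring phenotypes: 1/4 O, 3/4 B.
So P(type O) = 1/4.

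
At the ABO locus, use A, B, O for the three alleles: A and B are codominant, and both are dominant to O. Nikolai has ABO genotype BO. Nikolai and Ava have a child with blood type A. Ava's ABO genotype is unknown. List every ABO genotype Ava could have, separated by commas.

For each candidate genotype of Ava, check whether crossing it with BO can produce every observed child phenotype.
  AA → possible child types {A, AB} ✓
  AB → possible child types {A, B, AB} ✓
  AO → possible child types {O, A, B, AB} ✓
  BB → possible child types {B} ✗
  BO → possible child types {O, B} ✗
  OO → possible child types {O, B} ✗

AA, AB, AO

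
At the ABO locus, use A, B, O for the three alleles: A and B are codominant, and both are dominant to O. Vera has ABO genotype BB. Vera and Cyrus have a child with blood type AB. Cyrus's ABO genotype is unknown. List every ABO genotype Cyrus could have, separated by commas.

For each candidate genotype of Cyrus, check whether crossing it with BB can produce every observed child phenotype.
  AA → possible child types {AB} ✓
  AB → possible child types {B, AB} ✓
  AO → possible child types {B, AB} ✓
  BB → possible child types {B} ✗
  BO → possible child types {B} ✗
  OO → possible child types {B} ✗

AA, AB, AO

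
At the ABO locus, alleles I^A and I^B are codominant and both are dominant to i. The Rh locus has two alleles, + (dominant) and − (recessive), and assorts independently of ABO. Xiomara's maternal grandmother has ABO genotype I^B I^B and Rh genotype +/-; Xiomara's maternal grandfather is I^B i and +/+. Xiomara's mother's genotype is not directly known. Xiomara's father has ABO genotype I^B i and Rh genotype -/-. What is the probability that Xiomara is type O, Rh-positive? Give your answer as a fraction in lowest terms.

3/32

Xiomara's mother's ABO genotype from I^B I^B × I^B i: 1/2 I^B I^B, 1/2 I^B i.
Crossing each possibility with the father I^B i and summing P(type O): 1/2·0 + 1/2·1/4 = 1/8.
Similarly for Rh via the mother's Rh distribution: P(Rh+) = 3/4.
Independent loci: 1/8 × 3/4 = 3/32.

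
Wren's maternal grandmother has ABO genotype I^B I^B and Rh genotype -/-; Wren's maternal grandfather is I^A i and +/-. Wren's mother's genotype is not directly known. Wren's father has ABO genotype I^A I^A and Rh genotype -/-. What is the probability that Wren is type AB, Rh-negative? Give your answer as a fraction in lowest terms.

Wren's mother's ABO genotype from I^B I^B × I^A i: 1/2 I^A I^B, 1/2 I^B i.
Crossing each possibility with the father I^A I^A and summing P(type AB): 1/2·1/2 + 1/2·1/2 = 1/2.
Similarly for Rh via the mother's Rh distribution: P(Rh-) = 3/4.
Independent loci: 1/2 × 3/4 = 3/8.

3/8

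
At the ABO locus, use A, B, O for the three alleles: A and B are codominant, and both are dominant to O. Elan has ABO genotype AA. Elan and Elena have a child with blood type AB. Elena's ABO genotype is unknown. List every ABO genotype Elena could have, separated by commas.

For each candidate genotype of Elena, check whether crossing it with AA can produce every observed child phenotype.
  AA → possible child types {A} ✗
  AB → possible child types {A, AB} ✓
  AO → possible child types {A} ✗
  BB → possible child types {AB} ✓
  BO → possible child types {A, AB} ✓
  OO → possible child types {A} ✗

AB, BB, BO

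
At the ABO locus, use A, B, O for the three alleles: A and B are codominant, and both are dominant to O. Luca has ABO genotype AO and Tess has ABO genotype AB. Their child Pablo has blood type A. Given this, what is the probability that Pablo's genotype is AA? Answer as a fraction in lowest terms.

1/2

Cross AO × AB → 1/4 AA, 1/4 AB, 1/4 AO, 1/4 BO.
Type-A genotypes among offspring: AA (1/4), AO (1/4); total 1/2.
P(AA | type A) = (1/4) / (1/2) = 1/2.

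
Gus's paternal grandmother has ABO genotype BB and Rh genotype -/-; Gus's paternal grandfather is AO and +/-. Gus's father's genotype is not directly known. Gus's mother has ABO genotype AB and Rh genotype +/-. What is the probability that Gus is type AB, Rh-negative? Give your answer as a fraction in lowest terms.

Gus's father's ABO genotype from BB × AO: 1/2 AB, 1/2 BO.
Crossing each possibility with the mother AB and summing P(type AB): 1/2·1/2 + 1/2·1/4 = 3/8.
Similarly for Rh via the father's Rh distribution: P(Rh-) = 3/8.
Independent loci: 3/8 × 3/8 = 9/64.

9/64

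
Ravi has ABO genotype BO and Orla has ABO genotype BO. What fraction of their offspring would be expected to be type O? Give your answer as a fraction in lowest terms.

ABO cross BO × BO → offspring phenotypes: 1/4 O, 3/4 B.
So P(type O) = 1/4.

1/4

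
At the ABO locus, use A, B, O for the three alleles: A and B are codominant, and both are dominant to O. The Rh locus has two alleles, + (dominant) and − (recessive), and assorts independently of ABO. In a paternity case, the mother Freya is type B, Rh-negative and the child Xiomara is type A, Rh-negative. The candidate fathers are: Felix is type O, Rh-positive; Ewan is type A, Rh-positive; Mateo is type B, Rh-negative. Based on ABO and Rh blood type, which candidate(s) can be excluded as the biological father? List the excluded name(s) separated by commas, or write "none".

Felix, Mateo

A candidate is excluded only if no genotype consistent with his phenotype could produce a type A, Rh-negative child with a type B, Rh-negative mother.
Felix (type O, Rh+): no genotype consistent with that phenotype can produce a type-A Rh- child with a type-B mother.
Mateo (type B, Rh-): no genotype consistent with that phenotype can produce a type-A Rh- child with a type-B mother.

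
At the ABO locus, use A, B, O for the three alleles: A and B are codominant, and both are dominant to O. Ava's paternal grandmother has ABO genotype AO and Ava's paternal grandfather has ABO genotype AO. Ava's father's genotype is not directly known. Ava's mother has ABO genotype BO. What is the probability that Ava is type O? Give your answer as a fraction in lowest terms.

1/4

Ava's father's ABO genotype from AO × AO: 1/4 AA, 1/2 AO, 1/4 OO.
Crossing each possibility with the mother BO and summing P(type O): 1/4·0 + 1/2·1/4 + 1/4·1/2 = 1/4.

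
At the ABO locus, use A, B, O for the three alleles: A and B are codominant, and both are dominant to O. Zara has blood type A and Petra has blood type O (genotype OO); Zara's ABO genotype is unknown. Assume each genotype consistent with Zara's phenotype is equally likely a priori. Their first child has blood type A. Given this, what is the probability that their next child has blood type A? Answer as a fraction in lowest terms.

Possible genotypes: Zara ∈ {AA, AO}; Petra ∈ {OO}.
Weight each parental genotype pair by prior × P(type-A child):
  AA × OO: posterior weight 2/3; P(next child type A) = 1.
  AO × OO: posterior weight 1/3; P(next child type A) = 1/2.
Weighted sum = 5/6.

5/6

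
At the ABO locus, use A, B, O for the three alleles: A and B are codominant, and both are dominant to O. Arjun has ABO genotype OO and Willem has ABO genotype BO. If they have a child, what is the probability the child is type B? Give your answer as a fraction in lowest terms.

ABO cross OO × BO → offspring phenotypes: 1/2 O, 1/2 B.
So P(type B) = 1/2.

1/2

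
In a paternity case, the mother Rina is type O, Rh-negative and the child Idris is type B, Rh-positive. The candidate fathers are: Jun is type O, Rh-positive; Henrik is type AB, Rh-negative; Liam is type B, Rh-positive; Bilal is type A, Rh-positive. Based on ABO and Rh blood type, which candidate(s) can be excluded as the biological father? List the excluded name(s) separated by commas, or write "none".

A candidate is excluded only if no genotype consistent with his phenotype could produce a type B, Rh-positive child with a type O, Rh-negative mother.
Jun (type O, Rh+): no genotype consistent with that phenotype can produce a type-B Rh+ child with a type-O mother.
Henrik (type AB, Rh-): no genotype consistent with that phenotype can produce a type-B Rh+ child with a type-O mother.
Bilal (type A, Rh+): no genotype consistent with that phenotype can produce a type-B Rh+ child with a type-O mother.

Jun, Henrik, Bilal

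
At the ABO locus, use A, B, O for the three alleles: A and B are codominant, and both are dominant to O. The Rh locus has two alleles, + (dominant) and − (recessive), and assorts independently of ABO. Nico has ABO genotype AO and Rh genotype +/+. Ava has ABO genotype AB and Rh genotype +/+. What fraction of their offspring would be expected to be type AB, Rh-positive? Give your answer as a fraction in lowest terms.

1/4

ABO cross AO × AB → offspring phenotypes: 1/2 A, 1/4 B, 1/4 AB.
Rh cross +/+ × +/+ → 1 Rh+.
Independent loci: P(type AB, Rh-positive) = 1/4 × 1 = 1/4.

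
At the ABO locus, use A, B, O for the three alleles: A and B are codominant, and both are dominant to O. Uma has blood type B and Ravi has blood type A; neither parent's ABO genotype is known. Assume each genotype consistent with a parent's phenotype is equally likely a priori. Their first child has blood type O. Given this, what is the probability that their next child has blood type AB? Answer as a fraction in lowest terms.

1/4

Possible genotypes: Uma ∈ {BB, BO}; Ravi ∈ {AA, AO}.
Weight each parental genotype pair by prior × P(type-O child):
  BO × AO: posterior weight 1; P(next child type AB) = 1/4.
Weighted sum = 1/4.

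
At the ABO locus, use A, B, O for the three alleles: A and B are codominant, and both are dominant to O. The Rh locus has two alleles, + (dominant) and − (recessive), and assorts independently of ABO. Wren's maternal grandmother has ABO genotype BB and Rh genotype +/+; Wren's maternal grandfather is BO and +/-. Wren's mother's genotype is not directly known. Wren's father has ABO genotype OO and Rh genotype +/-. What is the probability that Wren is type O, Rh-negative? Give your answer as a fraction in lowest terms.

1/32

Wren's mother's ABO genotype from BB × BO: 1/2 BB, 1/2 BO.
Crossing each possibility with the father OO and summing P(type O): 1/2·0 + 1/2·1/2 = 1/4.
Similarly for Rh via the mother's Rh distribution: P(Rh-) = 1/8.
Independent loci: 1/4 × 1/8 = 1/32.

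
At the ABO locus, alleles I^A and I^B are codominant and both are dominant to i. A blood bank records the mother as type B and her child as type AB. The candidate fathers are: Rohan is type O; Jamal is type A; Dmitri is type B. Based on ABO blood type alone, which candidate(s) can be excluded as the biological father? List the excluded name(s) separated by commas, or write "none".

A candidate is excluded only if no genotype consistent with his phenotype could produce a type AB child with a type B mother.
Rohan (type O): no genotype consistent with that phenotype can produce a type-AB child with a type-B mother.
Dmitri (type B): no genotype consistent with that phenotype can produce a type-AB child with a type-B mother.

Rohan, Dmitri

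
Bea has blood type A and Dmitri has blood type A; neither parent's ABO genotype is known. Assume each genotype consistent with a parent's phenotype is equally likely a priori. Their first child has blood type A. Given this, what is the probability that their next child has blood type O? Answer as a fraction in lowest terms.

1/20

Possible genotypes: Bea ∈ {I^A I^A, I^A i}; Dmitri ∈ {I^A I^A, I^A i}.
Weight each parental genotype pair by prior × P(type-A child):
  I^A I^A × I^A I^A: posterior weight 4/15; P(next child type O) = 0.
  I^A I^A × I^A i: posterior weight 4/15; P(next child type O) = 0.
  I^A i × I^A I^A: posterior weight 4/15; P(next child type O) = 0.
  I^A i × I^A i: posterior weight 1/5; P(next child type O) = 1/4.
Weighted sum = 1/20.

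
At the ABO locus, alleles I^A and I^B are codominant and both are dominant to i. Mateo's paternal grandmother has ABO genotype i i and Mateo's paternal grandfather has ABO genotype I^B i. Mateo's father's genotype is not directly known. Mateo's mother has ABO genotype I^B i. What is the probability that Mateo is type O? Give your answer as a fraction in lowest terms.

Mateo's father's ABO genotype from i i × I^B i: 1/2 I^B i, 1/2 i i.
Crossing each possibility with the mother I^B i and summing P(type O): 1/2·1/4 + 1/2·1/2 = 3/8.

3/8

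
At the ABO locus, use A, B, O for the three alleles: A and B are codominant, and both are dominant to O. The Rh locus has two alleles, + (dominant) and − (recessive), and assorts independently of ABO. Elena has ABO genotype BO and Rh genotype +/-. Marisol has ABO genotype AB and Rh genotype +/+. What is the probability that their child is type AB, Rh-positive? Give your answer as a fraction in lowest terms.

1/4

ABO cross BO × AB → offspring phenotypes: 1/4 A, 1/2 B, 1/4 AB.
Rh cross +/- × +/+ → 1 Rh+.
Independent loci: P(type AB, Rh-positive) = 1/4 × 1 = 1/4.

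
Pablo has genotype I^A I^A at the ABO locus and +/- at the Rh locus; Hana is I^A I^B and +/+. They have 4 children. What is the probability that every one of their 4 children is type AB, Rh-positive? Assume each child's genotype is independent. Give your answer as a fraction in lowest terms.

ABO cross I^A I^A × I^A I^B → 1/2 A, 1/2 AB.
Rh cross +/- × +/+ → 1 Rh+; so P(type AB, Rh-positive) = 1/2 × 1 = 1/2 per child.
All 4 independent: (1/2)^4 = 1/16.

1/16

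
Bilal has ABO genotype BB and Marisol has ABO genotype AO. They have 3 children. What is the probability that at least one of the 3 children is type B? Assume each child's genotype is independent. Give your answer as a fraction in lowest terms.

ABO cross BB × AO → 1/2 B, 1/2 AB.
So P(type B) = 1/2 per child.
P(none) = (1/2)^3 = 1/8; P(at least one) = 1 − 1/8 = 7/8.

7/8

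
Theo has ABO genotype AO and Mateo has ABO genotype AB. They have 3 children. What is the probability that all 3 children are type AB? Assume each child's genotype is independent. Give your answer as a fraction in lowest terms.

ABO cross AO × AB → 1/2 A, 1/4 B, 1/4 AB.
So P(type AB) = 1/4 per child.
All 3 independent: (1/4)^3 = 1/64.

1/64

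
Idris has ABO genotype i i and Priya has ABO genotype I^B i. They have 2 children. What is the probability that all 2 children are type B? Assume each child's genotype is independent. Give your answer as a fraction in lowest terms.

ABO cross i i × I^B i → 1/2 O, 1/2 B.
So P(type B) = 1/2 per child.
All 2 independent: (1/2)^2 = 1/4.

1/4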